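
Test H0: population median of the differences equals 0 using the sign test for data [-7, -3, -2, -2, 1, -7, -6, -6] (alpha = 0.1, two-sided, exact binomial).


Step 1: Discard zero differences. Original n = 8; n_eff = number of nonzero differences = 8.
Nonzero differences (with sign): -7, -3, -2, -2, +1, -7, -6, -6
Step 2: Count signs: positive = 1, negative = 7.
Step 3: Under H0: P(positive) = 0.5, so the number of positives S ~ Bin(8, 0.5).
Step 4: Two-sided exact p-value = sum of Bin(8,0.5) probabilities at or below the observed probability = 0.070312.
Step 5: alpha = 0.1. reject H0.

n_eff = 8, pos = 1, neg = 7, p = 0.070312, reject H0.


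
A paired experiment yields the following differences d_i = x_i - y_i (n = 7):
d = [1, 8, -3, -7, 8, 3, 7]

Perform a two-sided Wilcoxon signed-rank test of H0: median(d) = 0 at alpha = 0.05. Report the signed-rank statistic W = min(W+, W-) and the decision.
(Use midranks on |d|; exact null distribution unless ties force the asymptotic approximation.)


Step 1: Drop any zero differences (none here) and take |d_i|.
|d| = [1, 8, 3, 7, 8, 3, 7]
Step 2: Midrank |d_i| (ties get averaged ranks).
ranks: |1|->1, |8|->6.5, |3|->2.5, |7|->4.5, |8|->6.5, |3|->2.5, |7|->4.5
Step 3: Attach original signs; sum ranks with positive sign and with negative sign.
W+ = 1 + 6.5 + 6.5 + 2.5 + 4.5 = 21
W- = 2.5 + 4.5 = 7
(Check: W+ + W- = 28 should equal n(n+1)/2 = 28.)
Step 4: Test statistic W = min(W+, W-) = 7.
Step 5: Ties in |d|, so use the tie-corrected normal approximation.
        E[W] = n(n+1)/4 = 7*8/4 = 14.
        Tie groups: |d|=3 (t=2), |d|=7 (t=2), |d|=8 (t=2); sum(t^3 - t) = 18.
        Var[W] = n(n+1)(2n+1)/24 - sum(t^3-t)/48 = 840/24 - 18/48 = 34.625.
        z = (W - E[W]) / sqrt(Var[W]) = (7 - 14) / 5.8843 = -1.1896.
        Two-sided p = 2*Phi(z) = 0.234201.
Step 6: alpha = 0.05. fail to reject H0.

W+ = 21, W- = 7, W = min = 7, p = 0.234201, fail to reject H0.


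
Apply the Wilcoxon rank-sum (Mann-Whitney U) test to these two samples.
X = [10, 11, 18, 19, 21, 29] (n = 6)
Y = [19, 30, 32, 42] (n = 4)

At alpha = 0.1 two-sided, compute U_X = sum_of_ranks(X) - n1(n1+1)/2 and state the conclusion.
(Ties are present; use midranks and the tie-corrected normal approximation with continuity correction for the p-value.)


Step 1: Combine and sort all 10 observations; assign midranks.
sorted (value, group): (10,X), (11,X), (18,X), (19,X), (19,Y), (21,X), (29,X), (30,Y), (32,Y), (42,Y)
ranks: 10->1, 11->2, 18->3, 19->4.5, 19->4.5, 21->6, 29->7, 30->8, 32->9, 42->10
Step 2: Rank sum for X: R1 = 1 + 2 + 3 + 4.5 + 6 + 7 = 23.5.
Step 3: U_X = R1 - n1(n1+1)/2 = 23.5 - 6*7/2 = 23.5 - 21 = 2.5.
       U_Y = n1*n2 - U_X = 24 - 2.5 = 21.5.
Step 4: Ties are present, so use the tie-corrected normal approximation (with continuity correction) for the p-value.
Step 5: p-value = 0.054273; compare to alpha = 0.1. reject H0.

U_X = 2.5, p = 0.054273, reject H0 at alpha = 0.1.


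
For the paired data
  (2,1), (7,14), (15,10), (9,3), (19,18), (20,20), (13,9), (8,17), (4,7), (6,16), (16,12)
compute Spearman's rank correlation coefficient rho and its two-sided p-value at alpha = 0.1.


Step 1: Rank x and y separately (midranks; no ties here).
rank(x): 2->1, 7->4, 15->8, 9->6, 19->10, 20->11, 13->7, 8->5, 4->2, 6->3, 16->9
rank(y): 1->1, 14->7, 10->5, 3->2, 18->10, 20->11, 9->4, 17->9, 7->3, 16->8, 12->6
Step 2: d_i = R_x(i) - R_y(i); compute d_i^2.
  (1-1)^2=0, (4-7)^2=9, (8-5)^2=9, (6-2)^2=16, (10-10)^2=0, (11-11)^2=0, (7-4)^2=9, (5-9)^2=16, (2-3)^2=1, (3-8)^2=25, (9-6)^2=9
sum(d^2) = 94.
Step 3: rho = 1 - 6*94 / (11*(11^2 - 1)) = 1 - 564/1320 = 0.572727.
Step 4: Under H0, t = rho * sqrt((n-2)/(1-rho^2)) = 2.0960 ~ t(9).
Step 5: Two-sided p-value from the t-distribution with 9 df = 0.065543.
Step 6: alpha = 0.1. reject H0.

rho = 0.5727, p = 0.065543, reject H0 at alpha = 0.1.


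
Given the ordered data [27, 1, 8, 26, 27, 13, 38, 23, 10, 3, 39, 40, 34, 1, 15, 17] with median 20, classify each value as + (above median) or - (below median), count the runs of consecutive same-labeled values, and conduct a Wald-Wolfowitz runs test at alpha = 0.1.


Step 1: Compute median = 20; label A = above, B = below.
Labels in order: ABBAABAABBAAABBB  (n_A = 8, n_B = 8)
Step 2: Count runs R = 8.
Step 3: Under H0 (random ordering), E[R] = 2*n_A*n_B/(n_A+n_B) + 1 = 2*8*8/16 + 1 = 9.0000.
        Var[R] = 2*n_A*n_B*(2*n_A*n_B - n_A - n_B) / ((n_A+n_B)^2 * (n_A+n_B-1)) = 14336/3840 = 3.7333.
        SD[R] = 1.9322.
Step 4: Continuity-corrected z = (R + 0.5 - E[R]) / SD[R] = (8 + 0.5 - 9.0000) / 1.9322 = -0.2588.
Step 5: Two-sided p-value via normal approximation = 2*(1 - Phi(|z|)) = 0.795809.
Step 6: alpha = 0.1. fail to reject H0.

R = 8, z = -0.2588, p = 0.795809, fail to reject H0.


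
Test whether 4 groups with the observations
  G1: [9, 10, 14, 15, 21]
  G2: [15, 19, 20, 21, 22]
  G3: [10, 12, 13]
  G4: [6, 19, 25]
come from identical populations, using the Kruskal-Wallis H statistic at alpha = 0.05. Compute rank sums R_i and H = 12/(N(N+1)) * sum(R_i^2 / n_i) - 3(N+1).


Step 1: Combine all N = 16 observations and assign midranks.
sorted (value, group, rank): (6,G4,1), (9,G1,2), (10,G1,3.5), (10,G3,3.5), (12,G3,5), (13,G3,6), (14,G1,7), (15,G1,8.5), (15,G2,8.5), (19,G2,10.5), (19,G4,10.5), (20,G2,12), (21,G1,13.5), (21,G2,13.5), (22,G2,15), (25,G4,16)
Step 2: Sum ranks within each group.
R_1 = 34.5 (n_1 = 5)
R_2 = 59.5 (n_2 = 5)
R_3 = 14.5 (n_3 = 3)
R_4 = 27.5 (n_4 = 3)
Step 3: H = 12/(N(N+1)) * sum(R_i^2/n_i) - 3(N+1)
     = 12/(16*17) * (34.5^2/5 + 59.5^2/5 + 14.5^2/3 + 27.5^2/3) - 3*17
     = 0.044118 * 1268.27 - 51
     = 4.952941.
Step 4: Ties present; correction factor C = 1 - 24/(16^3 - 16) = 0.994118. Corrected H = 4.952941 / 0.994118 = 4.982249.
Step 5: Under H0, H ~ chi^2(3); p-value = 0.173102.
Step 6: alpha = 0.05. fail to reject H0.

H = 4.9822, df = 3, p = 0.173102, fail to reject H0.


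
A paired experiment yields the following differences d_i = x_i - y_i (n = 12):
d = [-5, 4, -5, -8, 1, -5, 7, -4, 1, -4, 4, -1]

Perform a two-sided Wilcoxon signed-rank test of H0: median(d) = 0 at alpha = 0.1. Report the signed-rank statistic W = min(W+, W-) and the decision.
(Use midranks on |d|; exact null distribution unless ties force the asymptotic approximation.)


Step 1: Drop any zero differences (none here) and take |d_i|.
|d| = [5, 4, 5, 8, 1, 5, 7, 4, 1, 4, 4, 1]
Step 2: Midrank |d_i| (ties get averaged ranks).
ranks: |5|->9, |4|->5.5, |5|->9, |8|->12, |1|->2, |5|->9, |7|->11, |4|->5.5, |1|->2, |4|->5.5, |4|->5.5, |1|->2
Step 3: Attach original signs; sum ranks with positive sign and with negative sign.
W+ = 5.5 + 2 + 11 + 2 + 5.5 = 26
W- = 9 + 9 + 12 + 9 + 5.5 + 5.5 + 2 = 52
(Check: W+ + W- = 78 should equal n(n+1)/2 = 78.)
Step 4: Test statistic W = min(W+, W-) = 26.
Step 5: Ties in |d|, so use the tie-corrected normal approximation.
        E[W] = n(n+1)/4 = 12*13/4 = 39.
        Tie groups: |d|=1 (t=3), |d|=4 (t=4), |d|=5 (t=3); sum(t^3 - t) = 108.
        Var[W] = n(n+1)(2n+1)/24 - sum(t^3-t)/48 = 3900/24 - 108/48 = 160.25.
        z = (W - E[W]) / sqrt(Var[W]) = (26 - 39) / 12.6590 = -1.0269.
        Two-sided p = 2*Phi(z) = 0.304450.
Step 6: alpha = 0.1. fail to reject H0.

W+ = 26, W- = 52, W = min = 26, p = 0.304450, fail to reject H0.


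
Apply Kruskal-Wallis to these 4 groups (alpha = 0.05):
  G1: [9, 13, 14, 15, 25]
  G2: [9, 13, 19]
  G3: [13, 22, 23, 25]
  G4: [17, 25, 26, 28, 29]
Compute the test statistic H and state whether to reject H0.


Step 1: Combine all N = 17 observations and assign midranks.
sorted (value, group, rank): (9,G1,1.5), (9,G2,1.5), (13,G1,4), (13,G2,4), (13,G3,4), (14,G1,6), (15,G1,7), (17,G4,8), (19,G2,9), (22,G3,10), (23,G3,11), (25,G1,13), (25,G3,13), (25,G4,13), (26,G4,15), (28,G4,16), (29,G4,17)
Step 2: Sum ranks within each group.
R_1 = 31.5 (n_1 = 5)
R_2 = 14.5 (n_2 = 3)
R_3 = 38 (n_3 = 4)
R_4 = 69 (n_4 = 5)
Step 3: H = 12/(N(N+1)) * sum(R_i^2/n_i) - 3(N+1)
     = 12/(17*18) * (31.5^2/5 + 14.5^2/3 + 38^2/4 + 69^2/5) - 3*18
     = 0.039216 * 1581.73 - 54
     = 8.028758.
Step 4: Ties present; correction factor C = 1 - 54/(17^3 - 17) = 0.988971. Corrected H = 8.028758 / 0.988971 = 8.118298.
Step 5: Under H0, H ~ chi^2(3); p-value = 0.043629.
Step 6: alpha = 0.05. reject H0.

H = 8.1183, df = 3, p = 0.043629, reject H0.


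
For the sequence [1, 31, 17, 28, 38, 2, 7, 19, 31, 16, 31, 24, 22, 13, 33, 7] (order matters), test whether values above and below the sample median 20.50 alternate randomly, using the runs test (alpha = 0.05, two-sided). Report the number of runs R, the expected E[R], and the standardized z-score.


Step 1: Compute median = 20.50; label A = above, B = below.
Labels in order: BABAABBBABAAABAB  (n_A = 8, n_B = 8)
Step 2: Count runs R = 11.
Step 3: Under H0 (random ordering), E[R] = 2*n_A*n_B/(n_A+n_B) + 1 = 2*8*8/16 + 1 = 9.0000.
        Var[R] = 2*n_A*n_B*(2*n_A*n_B - n_A - n_B) / ((n_A+n_B)^2 * (n_A+n_B-1)) = 14336/3840 = 3.7333.
        SD[R] = 1.9322.
Step 4: Continuity-corrected z = (R - 0.5 - E[R]) / SD[R] = (11 - 0.5 - 9.0000) / 1.9322 = 0.7763.
Step 5: Two-sided p-value via normal approximation = 2*(1 - Phi(|z|)) = 0.437558.
Step 6: alpha = 0.05. fail to reject H0.

R = 11, z = 0.7763, p = 0.437558, fail to reject H0.


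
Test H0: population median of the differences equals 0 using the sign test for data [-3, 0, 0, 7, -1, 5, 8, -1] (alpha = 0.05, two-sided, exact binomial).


Step 1: Discard zero differences. Original n = 8; n_eff = number of nonzero differences = 6.
Nonzero differences (with sign): -3, +7, -1, +5, +8, -1
Step 2: Count signs: positive = 3, negative = 3.
Step 3: Under H0: P(positive) = 0.5, so the number of positives S ~ Bin(6, 0.5).
Step 4: Two-sided exact p-value = sum of Bin(6,0.5) probabilities at or below the observed probability = 1.000000.
Step 5: alpha = 0.05. fail to reject H0.

n_eff = 6, pos = 3, neg = 3, p = 1.000000, fail to reject H0.


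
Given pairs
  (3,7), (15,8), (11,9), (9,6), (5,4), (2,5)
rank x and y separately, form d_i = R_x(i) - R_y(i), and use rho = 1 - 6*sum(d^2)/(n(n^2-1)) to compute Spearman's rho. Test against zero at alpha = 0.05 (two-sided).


Step 1: Rank x and y separately (midranks; no ties here).
rank(x): 3->2, 15->6, 11->5, 9->4, 5->3, 2->1
rank(y): 7->4, 8->5, 9->6, 6->3, 4->1, 5->2
Step 2: d_i = R_x(i) - R_y(i); compute d_i^2.
  (2-4)^2=4, (6-5)^2=1, (5-6)^2=1, (4-3)^2=1, (3-1)^2=4, (1-2)^2=1
sum(d^2) = 12.
Step 3: rho = 1 - 6*12 / (6*(6^2 - 1)) = 1 - 72/210 = 0.657143.
Step 4: Under H0, t = rho * sqrt((n-2)/(1-rho^2)) = 1.7436 ~ t(4).
Step 5: Two-sided p-value from the t-distribution with 4 df = 0.156175.
Step 6: alpha = 0.05. fail to reject H0.

rho = 0.6571, p = 0.156175, fail to reject H0 at alpha = 0.05.


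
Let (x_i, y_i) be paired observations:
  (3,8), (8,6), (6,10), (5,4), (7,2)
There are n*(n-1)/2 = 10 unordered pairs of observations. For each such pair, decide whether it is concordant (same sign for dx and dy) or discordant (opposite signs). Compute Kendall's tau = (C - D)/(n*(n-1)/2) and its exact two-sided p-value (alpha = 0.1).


Step 1: Enumerate the 10 unordered pairs (i,j) with i<j and classify each by sign(x_j-x_i) * sign(y_j-y_i).
  (1,2):dx=+5,dy=-2->D; (1,3):dx=+3,dy=+2->C; (1,4):dx=+2,dy=-4->D; (1,5):dx=+4,dy=-6->D
  (2,3):dx=-2,dy=+4->D; (2,4):dx=-3,dy=-2->C; (2,5):dx=-1,dy=-4->C; (3,4):dx=-1,dy=-6->C
  (3,5):dx=+1,dy=-8->D; (4,5):dx=+2,dy=-2->D
Step 2: C = 4, D = 6, total pairs = 10.
Step 3: tau = (C - D)/(n(n-1)/2) = (4 - 6)/10 = -0.200000.
Step 4: Exact two-sided p-value (enumerate n! = 120 permutations of y under H0): p = 0.816667.
Step 5: alpha = 0.1. fail to reject H0.

tau_b = -0.2000 (C=4, D=6), p = 0.816667, fail to reject H0.


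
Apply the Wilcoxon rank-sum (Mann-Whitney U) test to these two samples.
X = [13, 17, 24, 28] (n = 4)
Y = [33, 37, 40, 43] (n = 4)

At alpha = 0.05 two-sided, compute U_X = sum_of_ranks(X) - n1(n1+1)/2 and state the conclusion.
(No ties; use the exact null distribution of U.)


Step 1: Combine and sort all 8 observations; assign midranks.
sorted (value, group): (13,X), (17,X), (24,X), (28,X), (33,Y), (37,Y), (40,Y), (43,Y)
ranks: 13->1, 17->2, 24->3, 28->4, 33->5, 37->6, 40->7, 43->8
Step 2: Rank sum for X: R1 = 1 + 2 + 3 + 4 = 10.
Step 3: U_X = R1 - n1(n1+1)/2 = 10 - 4*5/2 = 10 - 10 = 0.
       U_Y = n1*n2 - U_X = 16 - 0 = 16.
Step 4: No ties, so the exact null distribution of U (based on enumerating the C(8,4) = 70 equally likely rank assignments) gives the two-sided p-value.
Step 5: p-value = 0.028571; compare to alpha = 0.05. reject H0.

U_X = 0, p = 0.028571, reject H0 at alpha = 0.05.


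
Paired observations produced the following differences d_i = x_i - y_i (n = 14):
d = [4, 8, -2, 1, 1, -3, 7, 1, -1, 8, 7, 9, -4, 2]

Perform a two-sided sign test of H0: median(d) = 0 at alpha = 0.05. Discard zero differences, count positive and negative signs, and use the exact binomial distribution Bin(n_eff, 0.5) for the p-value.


Step 1: Discard zero differences. Original n = 14; n_eff = number of nonzero differences = 14.
Nonzero differences (with sign): +4, +8, -2, +1, +1, -3, +7, +1, -1, +8, +7, +9, -4, +2
Step 2: Count signs: positive = 10, negative = 4.
Step 3: Under H0: P(positive) = 0.5, so the number of positives S ~ Bin(14, 0.5).
Step 4: Two-sided exact p-value = sum of Bin(14,0.5) probabilities at or below the observed probability = 0.179565.
Step 5: alpha = 0.05. fail to reject H0.

n_eff = 14, pos = 10, neg = 4, p = 0.179565, fail to reject H0.


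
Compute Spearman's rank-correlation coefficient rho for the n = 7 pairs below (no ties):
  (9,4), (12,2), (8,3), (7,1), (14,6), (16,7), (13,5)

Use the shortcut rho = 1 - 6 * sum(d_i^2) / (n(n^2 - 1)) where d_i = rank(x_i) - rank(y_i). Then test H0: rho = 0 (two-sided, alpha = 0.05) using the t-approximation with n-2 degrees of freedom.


Step 1: Rank x and y separately (midranks; no ties here).
rank(x): 9->3, 12->4, 8->2, 7->1, 14->6, 16->7, 13->5
rank(y): 4->4, 2->2, 3->3, 1->1, 6->6, 7->7, 5->5
Step 2: d_i = R_x(i) - R_y(i); compute d_i^2.
  (3-4)^2=1, (4-2)^2=4, (2-3)^2=1, (1-1)^2=0, (6-6)^2=0, (7-7)^2=0, (5-5)^2=0
sum(d^2) = 6.
Step 3: rho = 1 - 6*6 / (7*(7^2 - 1)) = 1 - 36/336 = 0.892857.
Step 4: Under H0, t = rho * sqrt((n-2)/(1-rho^2)) = 4.4333 ~ t(5).
Step 5: Two-sided p-value from the t-distribution with 5 df = 0.006807.
Step 6: alpha = 0.05. reject H0.

rho = 0.8929, p = 0.006807, reject H0 at alpha = 0.05.


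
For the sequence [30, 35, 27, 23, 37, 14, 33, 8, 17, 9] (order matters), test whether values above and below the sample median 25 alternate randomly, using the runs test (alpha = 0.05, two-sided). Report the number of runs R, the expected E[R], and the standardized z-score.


Step 1: Compute median = 25; label A = above, B = below.
Labels in order: AAABABABBB  (n_A = 5, n_B = 5)
Step 2: Count runs R = 6.
Step 3: Under H0 (random ordering), E[R] = 2*n_A*n_B/(n_A+n_B) + 1 = 2*5*5/10 + 1 = 6.0000.
        Var[R] = 2*n_A*n_B*(2*n_A*n_B - n_A - n_B) / ((n_A+n_B)^2 * (n_A+n_B-1)) = 2000/900 = 2.2222.
        SD[R] = 1.4907.
Step 4: R = E[R], so z = 0 with no continuity correction.
Step 5: Two-sided p-value via normal approximation = 2*(1 - Phi(|z|)) = 1.000000.
Step 6: alpha = 0.05. fail to reject H0.

R = 6, z = 0.0000, p = 1.000000, fail to reject H0.


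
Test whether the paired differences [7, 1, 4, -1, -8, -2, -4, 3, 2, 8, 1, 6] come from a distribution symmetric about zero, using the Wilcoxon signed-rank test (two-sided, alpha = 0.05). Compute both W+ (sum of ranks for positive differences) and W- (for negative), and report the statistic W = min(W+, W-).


Step 1: Drop any zero differences (none here) and take |d_i|.
|d| = [7, 1, 4, 1, 8, 2, 4, 3, 2, 8, 1, 6]
Step 2: Midrank |d_i| (ties get averaged ranks).
ranks: |7|->10, |1|->2, |4|->7.5, |1|->2, |8|->11.5, |2|->4.5, |4|->7.5, |3|->6, |2|->4.5, |8|->11.5, |1|->2, |6|->9
Step 3: Attach original signs; sum ranks with positive sign and with negative sign.
W+ = 10 + 2 + 7.5 + 6 + 4.5 + 11.5 + 2 + 9 = 52.5
W- = 2 + 11.5 + 4.5 + 7.5 = 25.5
(Check: W+ + W- = 78 should equal n(n+1)/2 = 78.)
Step 4: Test statistic W = min(W+, W-) = 25.5.
Step 5: Ties in |d|, so use the tie-corrected normal approximation.
        E[W] = n(n+1)/4 = 12*13/4 = 39.
        Tie groups: |d|=1 (t=3), |d|=2 (t=2), |d|=4 (t=2), |d|=8 (t=2); sum(t^3 - t) = 42.
        Var[W] = n(n+1)(2n+1)/24 - sum(t^3-t)/48 = 3900/24 - 42/48 = 161.625.
        z = (W - E[W]) / sqrt(Var[W]) = (25.5 - 39) / 12.7132 = -1.0619.
        Two-sided p = 2*Phi(z) = 0.288286.
Step 6: alpha = 0.05. fail to reject H0.

W+ = 52.5, W- = 25.5, W = min = 25.5, p = 0.288286, fail to reject H0.


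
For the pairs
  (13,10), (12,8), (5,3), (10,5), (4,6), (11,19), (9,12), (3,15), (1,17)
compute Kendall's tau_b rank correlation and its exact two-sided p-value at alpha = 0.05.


Step 1: Enumerate the 36 unordered pairs (i,j) with i<j and classify each by sign(x_j-x_i) * sign(y_j-y_i).
  (1,2):dx=-1,dy=-2->C; (1,3):dx=-8,dy=-7->C; (1,4):dx=-3,dy=-5->C; (1,5):dx=-9,dy=-4->C
  (1,6):dx=-2,dy=+9->D; (1,7):dx=-4,dy=+2->D; (1,8):dx=-10,dy=+5->D; (1,9):dx=-12,dy=+7->D
  (2,3):dx=-7,dy=-5->C; (2,4):dx=-2,dy=-3->C; (2,5):dx=-8,dy=-2->C; (2,6):dx=-1,dy=+11->D
  (2,7):dx=-3,dy=+4->D; (2,8):dx=-9,dy=+7->D; (2,9):dx=-11,dy=+9->D; (3,4):dx=+5,dy=+2->C
  (3,5):dx=-1,dy=+3->D; (3,6):dx=+6,dy=+16->C; (3,7):dx=+4,dy=+9->C; (3,8):dx=-2,dy=+12->D
  (3,9):dx=-4,dy=+14->D; (4,5):dx=-6,dy=+1->D; (4,6):dx=+1,dy=+14->C; (4,7):dx=-1,dy=+7->D
  (4,8):dx=-7,dy=+10->D; (4,9):dx=-9,dy=+12->D; (5,6):dx=+7,dy=+13->C; (5,7):dx=+5,dy=+6->C
  (5,8):dx=-1,dy=+9->D; (5,9):dx=-3,dy=+11->D; (6,7):dx=-2,dy=-7->C; (6,8):dx=-8,dy=-4->C
  (6,9):dx=-10,dy=-2->C; (7,8):dx=-6,dy=+3->D; (7,9):dx=-8,dy=+5->D; (8,9):dx=-2,dy=+2->D
Step 2: C = 16, D = 20, total pairs = 36.
Step 3: tau = (C - D)/(n(n-1)/2) = (16 - 20)/36 = -0.111111.
Step 4: Exact two-sided p-value (enumerate n! = 362880 permutations of y under H0): p = 0.761414.
Step 5: alpha = 0.05. fail to reject H0.

tau_b = -0.1111 (C=16, D=20), p = 0.761414, fail to reject H0.


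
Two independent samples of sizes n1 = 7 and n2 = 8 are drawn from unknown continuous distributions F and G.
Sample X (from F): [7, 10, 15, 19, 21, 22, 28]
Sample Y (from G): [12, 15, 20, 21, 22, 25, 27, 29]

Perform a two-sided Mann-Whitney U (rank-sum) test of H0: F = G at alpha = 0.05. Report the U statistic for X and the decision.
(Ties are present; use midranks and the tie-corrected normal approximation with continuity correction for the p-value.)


Step 1: Combine and sort all 15 observations; assign midranks.
sorted (value, group): (7,X), (10,X), (12,Y), (15,X), (15,Y), (19,X), (20,Y), (21,X), (21,Y), (22,X), (22,Y), (25,Y), (27,Y), (28,X), (29,Y)
ranks: 7->1, 10->2, 12->3, 15->4.5, 15->4.5, 19->6, 20->7, 21->8.5, 21->8.5, 22->10.5, 22->10.5, 25->12, 27->13, 28->14, 29->15
Step 2: Rank sum for X: R1 = 1 + 2 + 4.5 + 6 + 8.5 + 10.5 + 14 = 46.5.
Step 3: U_X = R1 - n1(n1+1)/2 = 46.5 - 7*8/2 = 46.5 - 28 = 18.5.
       U_Y = n1*n2 - U_X = 56 - 18.5 = 37.5.
Step 4: Ties are present, so use the tie-corrected normal approximation (with continuity correction) for the p-value.
Step 5: p-value = 0.296324; compare to alpha = 0.05. fail to reject H0.

U_X = 18.5, p = 0.296324, fail to reject H0 at alpha = 0.05.


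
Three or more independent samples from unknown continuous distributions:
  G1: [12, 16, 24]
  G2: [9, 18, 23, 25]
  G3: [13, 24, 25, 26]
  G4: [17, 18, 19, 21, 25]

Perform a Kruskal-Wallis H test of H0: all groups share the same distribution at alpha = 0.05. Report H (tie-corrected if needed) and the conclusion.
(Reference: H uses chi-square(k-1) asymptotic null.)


Step 1: Combine all N = 16 observations and assign midranks.
sorted (value, group, rank): (9,G2,1), (12,G1,2), (13,G3,3), (16,G1,4), (17,G4,5), (18,G2,6.5), (18,G4,6.5), (19,G4,8), (21,G4,9), (23,G2,10), (24,G1,11.5), (24,G3,11.5), (25,G2,14), (25,G3,14), (25,G4,14), (26,G3,16)
Step 2: Sum ranks within each group.
R_1 = 17.5 (n_1 = 3)
R_2 = 31.5 (n_2 = 4)
R_3 = 44.5 (n_3 = 4)
R_4 = 42.5 (n_4 = 5)
Step 3: H = 12/(N(N+1)) * sum(R_i^2/n_i) - 3(N+1)
     = 12/(16*17) * (17.5^2/3 + 31.5^2/4 + 44.5^2/4 + 42.5^2/5) - 3*17
     = 0.044118 * 1206.46 - 51
     = 2.226103.
Step 4: Ties present; correction factor C = 1 - 36/(16^3 - 16) = 0.991176. Corrected H = 2.226103 / 0.991176 = 2.245920.
Step 5: Under H0, H ~ chi^2(3); p-value = 0.522960.
Step 6: alpha = 0.05. fail to reject H0.

H = 2.2459, df = 3, p = 0.522960, fail to reject H0.


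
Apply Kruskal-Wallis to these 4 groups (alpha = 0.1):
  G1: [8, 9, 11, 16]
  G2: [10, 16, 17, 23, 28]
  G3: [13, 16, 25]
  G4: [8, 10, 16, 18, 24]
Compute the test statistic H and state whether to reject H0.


Step 1: Combine all N = 17 observations and assign midranks.
sorted (value, group, rank): (8,G1,1.5), (8,G4,1.5), (9,G1,3), (10,G2,4.5), (10,G4,4.5), (11,G1,6), (13,G3,7), (16,G1,9.5), (16,G2,9.5), (16,G3,9.5), (16,G4,9.5), (17,G2,12), (18,G4,13), (23,G2,14), (24,G4,15), (25,G3,16), (28,G2,17)
Step 2: Sum ranks within each group.
R_1 = 20 (n_1 = 4)
R_2 = 57 (n_2 = 5)
R_3 = 32.5 (n_3 = 3)
R_4 = 43.5 (n_4 = 5)
Step 3: H = 12/(N(N+1)) * sum(R_i^2/n_i) - 3(N+1)
     = 12/(17*18) * (20^2/4 + 57^2/5 + 32.5^2/3 + 43.5^2/5) - 3*18
     = 0.039216 * 1480.33 - 54
     = 4.052288.
Step 4: Ties present; correction factor C = 1 - 72/(17^3 - 17) = 0.985294. Corrected H = 4.052288 / 0.985294 = 4.112769.
Step 5: Under H0, H ~ chi^2(3); p-value = 0.249542.
Step 6: alpha = 0.1. fail to reject H0.

H = 4.1128, df = 3, p = 0.249542, fail to reject H0.


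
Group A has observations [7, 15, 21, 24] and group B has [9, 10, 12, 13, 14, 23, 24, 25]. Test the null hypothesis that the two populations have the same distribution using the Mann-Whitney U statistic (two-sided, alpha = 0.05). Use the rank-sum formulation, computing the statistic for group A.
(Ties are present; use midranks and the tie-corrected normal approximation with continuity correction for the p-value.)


Step 1: Combine and sort all 12 observations; assign midranks.
sorted (value, group): (7,X), (9,Y), (10,Y), (12,Y), (13,Y), (14,Y), (15,X), (21,X), (23,Y), (24,X), (24,Y), (25,Y)
ranks: 7->1, 9->2, 10->3, 12->4, 13->5, 14->6, 15->7, 21->8, 23->9, 24->10.5, 24->10.5, 25->12
Step 2: Rank sum for X: R1 = 1 + 7 + 8 + 10.5 = 26.5.
Step 3: U_X = R1 - n1(n1+1)/2 = 26.5 - 4*5/2 = 26.5 - 10 = 16.5.
       U_Y = n1*n2 - U_X = 32 - 16.5 = 15.5.
Step 4: Ties are present, so use the tie-corrected normal approximation (with continuity correction) for the p-value.
Step 5: p-value = 1.000000; compare to alpha = 0.05. fail to reject H0.

U_X = 16.5, p = 1.000000, fail to reject H0 at alpha = 0.05.


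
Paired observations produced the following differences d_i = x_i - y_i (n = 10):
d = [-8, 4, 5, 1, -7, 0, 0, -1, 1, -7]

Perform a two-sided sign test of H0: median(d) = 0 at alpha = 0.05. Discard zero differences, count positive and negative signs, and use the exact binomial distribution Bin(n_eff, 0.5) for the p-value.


Step 1: Discard zero differences. Original n = 10; n_eff = number of nonzero differences = 8.
Nonzero differences (with sign): -8, +4, +5, +1, -7, -1, +1, -7
Step 2: Count signs: positive = 4, negative = 4.
Step 3: Under H0: P(positive) = 0.5, so the number of positives S ~ Bin(8, 0.5).
Step 4: Two-sided exact p-value = sum of Bin(8,0.5) probabilities at or below the observed probability = 1.000000.
Step 5: alpha = 0.05. fail to reject H0.

n_eff = 8, pos = 4, neg = 4, p = 1.000000, fail to reject H0.


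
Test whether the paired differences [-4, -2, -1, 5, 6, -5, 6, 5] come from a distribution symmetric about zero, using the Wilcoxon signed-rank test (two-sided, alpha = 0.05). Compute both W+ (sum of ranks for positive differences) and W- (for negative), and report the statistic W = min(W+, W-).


Step 1: Drop any zero differences (none here) and take |d_i|.
|d| = [4, 2, 1, 5, 6, 5, 6, 5]
Step 2: Midrank |d_i| (ties get averaged ranks).
ranks: |4|->3, |2|->2, |1|->1, |5|->5, |6|->7.5, |5|->5, |6|->7.5, |5|->5
Step 3: Attach original signs; sum ranks with positive sign and with negative sign.
W+ = 5 + 7.5 + 7.5 + 5 = 25
W- = 3 + 2 + 1 + 5 = 11
(Check: W+ + W- = 36 should equal n(n+1)/2 = 36.)
Step 4: Test statistic W = min(W+, W-) = 11.
Step 5: Ties in |d|, so use the tie-corrected normal approximation.
        E[W] = n(n+1)/4 = 8*9/4 = 18.
        Tie groups: |d|=5 (t=3), |d|=6 (t=2); sum(t^3 - t) = 30.
        Var[W] = n(n+1)(2n+1)/24 - sum(t^3-t)/48 = 1224/24 - 30/48 = 50.375.
        z = (W - E[W]) / sqrt(Var[W]) = (11 - 18) / 7.0975 = -0.9863.
        Two-sided p = 2*Phi(z) = 0.324007.
Step 6: alpha = 0.05. fail to reject H0.

W+ = 25, W- = 11, W = min = 11, p = 0.324007, fail to reject H0.


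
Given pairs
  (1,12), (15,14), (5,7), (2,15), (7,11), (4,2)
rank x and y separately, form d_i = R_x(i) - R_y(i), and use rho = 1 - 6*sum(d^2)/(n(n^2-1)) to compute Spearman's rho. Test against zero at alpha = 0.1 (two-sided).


Step 1: Rank x and y separately (midranks; no ties here).
rank(x): 1->1, 15->6, 5->4, 2->2, 7->5, 4->3
rank(y): 12->4, 14->5, 7->2, 15->6, 11->3, 2->1
Step 2: d_i = R_x(i) - R_y(i); compute d_i^2.
  (1-4)^2=9, (6-5)^2=1, (4-2)^2=4, (2-6)^2=16, (5-3)^2=4, (3-1)^2=4
sum(d^2) = 38.
Step 3: rho = 1 - 6*38 / (6*(6^2 - 1)) = 1 - 228/210 = -0.085714.
Step 4: Under H0, t = rho * sqrt((n-2)/(1-rho^2)) = -0.1721 ~ t(4).
Step 5: Two-sided p-value from the t-distribution with 4 df = 0.871743.
Step 6: alpha = 0.1. fail to reject H0.

rho = -0.0857, p = 0.871743, fail to reject H0 at alpha = 0.1.


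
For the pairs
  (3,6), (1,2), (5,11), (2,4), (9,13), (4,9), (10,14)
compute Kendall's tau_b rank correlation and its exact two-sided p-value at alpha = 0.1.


Step 1: Enumerate the 21 unordered pairs (i,j) with i<j and classify each by sign(x_j-x_i) * sign(y_j-y_i).
  (1,2):dx=-2,dy=-4->C; (1,3):dx=+2,dy=+5->C; (1,4):dx=-1,dy=-2->C; (1,5):dx=+6,dy=+7->C
  (1,6):dx=+1,dy=+3->C; (1,7):dx=+7,dy=+8->C; (2,3):dx=+4,dy=+9->C; (2,4):dx=+1,dy=+2->C
  (2,5):dx=+8,dy=+11->C; (2,6):dx=+3,dy=+7->C; (2,7):dx=+9,dy=+12->C; (3,4):dx=-3,dy=-7->C
  (3,5):dx=+4,dy=+2->C; (3,6):dx=-1,dy=-2->C; (3,7):dx=+5,dy=+3->C; (4,5):dx=+7,dy=+9->C
  (4,6):dx=+2,dy=+5->C; (4,7):dx=+8,dy=+10->C; (5,6):dx=-5,dy=-4->C; (5,7):dx=+1,dy=+1->C
  (6,7):dx=+6,dy=+5->C
Step 2: C = 21, D = 0, total pairs = 21.
Step 3: tau = (C - D)/(n(n-1)/2) = (21 - 0)/21 = 1.000000.
Step 4: Exact two-sided p-value (enumerate n! = 5040 permutations of y under H0): p = 0.000397.
Step 5: alpha = 0.1. reject H0.

tau_b = 1.0000 (C=21, D=0), p = 0.000397, reject H0.


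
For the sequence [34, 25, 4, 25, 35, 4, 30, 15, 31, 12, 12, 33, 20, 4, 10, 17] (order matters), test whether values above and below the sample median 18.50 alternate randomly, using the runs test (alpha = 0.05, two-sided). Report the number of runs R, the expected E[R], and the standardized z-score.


Step 1: Compute median = 18.50; label A = above, B = below.
Labels in order: AABAABABABBAABBB  (n_A = 8, n_B = 8)
Step 2: Count runs R = 10.
Step 3: Under H0 (random ordering), E[R] = 2*n_A*n_B/(n_A+n_B) + 1 = 2*8*8/16 + 1 = 9.0000.
        Var[R] = 2*n_A*n_B*(2*n_A*n_B - n_A - n_B) / ((n_A+n_B)^2 * (n_A+n_B-1)) = 14336/3840 = 3.7333.
        SD[R] = 1.9322.
Step 4: Continuity-corrected z = (R - 0.5 - E[R]) / SD[R] = (10 - 0.5 - 9.0000) / 1.9322 = 0.2588.
Step 5: Two-sided p-value via normal approximation = 2*(1 - Phi(|z|)) = 0.795809.
Step 6: alpha = 0.05. fail to reject H0.

R = 10, z = 0.2588, p = 0.795809, fail to reject H0.


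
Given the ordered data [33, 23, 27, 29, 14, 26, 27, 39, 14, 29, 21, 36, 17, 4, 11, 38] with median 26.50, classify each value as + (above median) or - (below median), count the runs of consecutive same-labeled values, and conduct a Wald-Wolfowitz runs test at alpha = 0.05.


Step 1: Compute median = 26.50; label A = above, B = below.
Labels in order: ABAABBAABABABBBA  (n_A = 8, n_B = 8)
Step 2: Count runs R = 11.
Step 3: Under H0 (random ordering), E[R] = 2*n_A*n_B/(n_A+n_B) + 1 = 2*8*8/16 + 1 = 9.0000.
        Var[R] = 2*n_A*n_B*(2*n_A*n_B - n_A - n_B) / ((n_A+n_B)^2 * (n_A+n_B-1)) = 14336/3840 = 3.7333.
        SD[R] = 1.9322.
Step 4: Continuity-corrected z = (R - 0.5 - E[R]) / SD[R] = (11 - 0.5 - 9.0000) / 1.9322 = 0.7763.
Step 5: Two-sided p-value via normal approximation = 2*(1 - Phi(|z|)) = 0.437558.
Step 6: alpha = 0.05. fail to reject H0.

R = 11, z = 0.7763, p = 0.437558, fail to reject H0.


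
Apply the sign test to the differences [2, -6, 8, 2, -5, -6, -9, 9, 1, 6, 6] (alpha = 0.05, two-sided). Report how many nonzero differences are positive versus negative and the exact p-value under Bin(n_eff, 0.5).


Step 1: Discard zero differences. Original n = 11; n_eff = number of nonzero differences = 11.
Nonzero differences (with sign): +2, -6, +8, +2, -5, -6, -9, +9, +1, +6, +6
Step 2: Count signs: positive = 7, negative = 4.
Step 3: Under H0: P(positive) = 0.5, so the number of positives S ~ Bin(11, 0.5).
Step 4: Two-sided exact p-value = sum of Bin(11,0.5) probabilities at or below the observed probability = 0.548828.
Step 5: alpha = 0.05. fail to reject H0.

n_eff = 11, pos = 7, neg = 4, p = 0.548828, fail to reject H0.


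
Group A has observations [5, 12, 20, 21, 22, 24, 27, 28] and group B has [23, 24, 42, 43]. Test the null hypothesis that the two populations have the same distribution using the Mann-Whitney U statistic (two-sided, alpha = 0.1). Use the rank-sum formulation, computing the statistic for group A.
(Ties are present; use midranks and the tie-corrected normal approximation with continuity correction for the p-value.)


Step 1: Combine and sort all 12 observations; assign midranks.
sorted (value, group): (5,X), (12,X), (20,X), (21,X), (22,X), (23,Y), (24,X), (24,Y), (27,X), (28,X), (42,Y), (43,Y)
ranks: 5->1, 12->2, 20->3, 21->4, 22->5, 23->6, 24->7.5, 24->7.5, 27->9, 28->10, 42->11, 43->12
Step 2: Rank sum for X: R1 = 1 + 2 + 3 + 4 + 5 + 7.5 + 9 + 10 = 41.5.
Step 3: U_X = R1 - n1(n1+1)/2 = 41.5 - 8*9/2 = 41.5 - 36 = 5.5.
       U_Y = n1*n2 - U_X = 32 - 5.5 = 26.5.
Step 4: Ties are present, so use the tie-corrected normal approximation (with continuity correction) for the p-value.
Step 5: p-value = 0.088869; compare to alpha = 0.1. reject H0.

U_X = 5.5, p = 0.088869, reject H0 at alpha = 0.1.


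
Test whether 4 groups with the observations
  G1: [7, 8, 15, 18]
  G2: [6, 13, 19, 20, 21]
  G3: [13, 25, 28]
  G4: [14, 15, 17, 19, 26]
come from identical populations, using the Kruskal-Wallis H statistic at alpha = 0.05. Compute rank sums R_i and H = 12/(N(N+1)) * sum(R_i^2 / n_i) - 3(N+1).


Step 1: Combine all N = 17 observations and assign midranks.
sorted (value, group, rank): (6,G2,1), (7,G1,2), (8,G1,3), (13,G2,4.5), (13,G3,4.5), (14,G4,6), (15,G1,7.5), (15,G4,7.5), (17,G4,9), (18,G1,10), (19,G2,11.5), (19,G4,11.5), (20,G2,13), (21,G2,14), (25,G3,15), (26,G4,16), (28,G3,17)
Step 2: Sum ranks within each group.
R_1 = 22.5 (n_1 = 4)
R_2 = 44 (n_2 = 5)
R_3 = 36.5 (n_3 = 3)
R_4 = 50 (n_4 = 5)
Step 3: H = 12/(N(N+1)) * sum(R_i^2/n_i) - 3(N+1)
     = 12/(17*18) * (22.5^2/4 + 44^2/5 + 36.5^2/3 + 50^2/5) - 3*18
     = 0.039216 * 1457.85 - 54
     = 3.170425.
Step 4: Ties present; correction factor C = 1 - 18/(17^3 - 17) = 0.996324. Corrected H = 3.170425 / 0.996324 = 3.182124.
Step 5: Under H0, H ~ chi^2(3); p-value = 0.364389.
Step 6: alpha = 0.05. fail to reject H0.

H = 3.1821, df = 3, p = 0.364389, fail to reject H0.


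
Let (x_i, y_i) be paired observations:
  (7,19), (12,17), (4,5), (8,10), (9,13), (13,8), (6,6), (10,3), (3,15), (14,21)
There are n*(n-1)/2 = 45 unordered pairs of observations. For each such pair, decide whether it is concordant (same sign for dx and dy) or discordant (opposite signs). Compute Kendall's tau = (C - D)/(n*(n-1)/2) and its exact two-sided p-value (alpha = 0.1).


Step 1: Enumerate the 45 unordered pairs (i,j) with i<j and classify each by sign(x_j-x_i) * sign(y_j-y_i).
  (1,2):dx=+5,dy=-2->D; (1,3):dx=-3,dy=-14->C; (1,4):dx=+1,dy=-9->D; (1,5):dx=+2,dy=-6->D
  (1,6):dx=+6,dy=-11->D; (1,7):dx=-1,dy=-13->C; (1,8):dx=+3,dy=-16->D; (1,9):dx=-4,dy=-4->C
  (1,10):dx=+7,dy=+2->C; (2,3):dx=-8,dy=-12->C; (2,4):dx=-4,dy=-7->C; (2,5):dx=-3,dy=-4->C
  (2,6):dx=+1,dy=-9->D; (2,7):dx=-6,dy=-11->C; (2,8):dx=-2,dy=-14->C; (2,9):dx=-9,dy=-2->C
  (2,10):dx=+2,dy=+4->C; (3,4):dx=+4,dy=+5->C; (3,5):dx=+5,dy=+8->C; (3,6):dx=+9,dy=+3->C
  (3,7):dx=+2,dy=+1->C; (3,8):dx=+6,dy=-2->D; (3,9):dx=-1,dy=+10->D; (3,10):dx=+10,dy=+16->C
  (4,5):dx=+1,dy=+3->C; (4,6):dx=+5,dy=-2->D; (4,7):dx=-2,dy=-4->C; (4,8):dx=+2,dy=-7->D
  (4,9):dx=-5,dy=+5->D; (4,10):dx=+6,dy=+11->C; (5,6):dx=+4,dy=-5->D; (5,7):dx=-3,dy=-7->C
  (5,8):dx=+1,dy=-10->D; (5,9):dx=-6,dy=+2->D; (5,10):dx=+5,dy=+8->C; (6,7):dx=-7,dy=-2->C
  (6,8):dx=-3,dy=-5->C; (6,9):dx=-10,dy=+7->D; (6,10):dx=+1,dy=+13->C; (7,8):dx=+4,dy=-3->D
  (7,9):dx=-3,dy=+9->D; (7,10):dx=+8,dy=+15->C; (8,9):dx=-7,dy=+12->D; (8,10):dx=+4,dy=+18->C
  (9,10):dx=+11,dy=+6->C
Step 2: C = 27, D = 18, total pairs = 45.
Step 3: tau = (C - D)/(n(n-1)/2) = (27 - 18)/45 = 0.200000.
Step 4: Exact two-sided p-value (enumerate n! = 3628800 permutations of y under H0): p = 0.484313.
Step 5: alpha = 0.1. fail to reject H0.

tau_b = 0.2000 (C=27, D=18), p = 0.484313, fail to reject H0.


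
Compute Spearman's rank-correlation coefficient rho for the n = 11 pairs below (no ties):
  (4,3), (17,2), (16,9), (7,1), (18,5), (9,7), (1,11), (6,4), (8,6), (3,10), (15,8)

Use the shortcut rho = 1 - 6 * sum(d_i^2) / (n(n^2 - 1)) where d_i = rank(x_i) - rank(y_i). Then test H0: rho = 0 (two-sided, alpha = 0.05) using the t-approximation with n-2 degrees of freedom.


Step 1: Rank x and y separately (midranks; no ties here).
rank(x): 4->3, 17->10, 16->9, 7->5, 18->11, 9->7, 1->1, 6->4, 8->6, 3->2, 15->8
rank(y): 3->3, 2->2, 9->9, 1->1, 5->5, 7->7, 11->11, 4->4, 6->6, 10->10, 8->8
Step 2: d_i = R_x(i) - R_y(i); compute d_i^2.
  (3-3)^2=0, (10-2)^2=64, (9-9)^2=0, (5-1)^2=16, (11-5)^2=36, (7-7)^2=0, (1-11)^2=100, (4-4)^2=0, (6-6)^2=0, (2-10)^2=64, (8-8)^2=0
sum(d^2) = 280.
Step 3: rho = 1 - 6*280 / (11*(11^2 - 1)) = 1 - 1680/1320 = -0.272727.
Step 4: Under H0, t = rho * sqrt((n-2)/(1-rho^2)) = -0.8504 ~ t(9).
Step 5: Two-sided p-value from the t-distribution with 9 df = 0.417141.
Step 6: alpha = 0.05. fail to reject H0.

rho = -0.2727, p = 0.417141, fail to reject H0 at alpha = 0.05.


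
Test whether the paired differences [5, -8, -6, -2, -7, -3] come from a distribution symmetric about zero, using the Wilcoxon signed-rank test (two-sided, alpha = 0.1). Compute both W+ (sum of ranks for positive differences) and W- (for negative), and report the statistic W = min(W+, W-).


Step 1: Drop any zero differences (none here) and take |d_i|.
|d| = [5, 8, 6, 2, 7, 3]
Step 2: Midrank |d_i| (ties get averaged ranks).
ranks: |5|->3, |8|->6, |6|->4, |2|->1, |7|->5, |3|->2
Step 3: Attach original signs; sum ranks with positive sign and with negative sign.
W+ = 3 = 3
W- = 6 + 4 + 1 + 5 + 2 = 18
(Check: W+ + W- = 21 should equal n(n+1)/2 = 21.)
Step 4: Test statistic W = min(W+, W-) = 3.
Step 5: No ties, so the exact null distribution over the 2^6 = 64 sign assignments gives the two-sided p-value = 0.156250.
Step 6: alpha = 0.1. fail to reject H0.

W+ = 3, W- = 18, W = min = 3, p = 0.156250, fail to reject H0.


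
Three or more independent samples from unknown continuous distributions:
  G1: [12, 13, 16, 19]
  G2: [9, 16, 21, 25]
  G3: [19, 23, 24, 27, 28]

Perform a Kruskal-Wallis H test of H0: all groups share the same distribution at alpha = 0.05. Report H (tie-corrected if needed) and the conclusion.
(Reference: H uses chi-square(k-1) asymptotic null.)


Step 1: Combine all N = 13 observations and assign midranks.
sorted (value, group, rank): (9,G2,1), (12,G1,2), (13,G1,3), (16,G1,4.5), (16,G2,4.5), (19,G1,6.5), (19,G3,6.5), (21,G2,8), (23,G3,9), (24,G3,10), (25,G2,11), (27,G3,12), (28,G3,13)
Step 2: Sum ranks within each group.
R_1 = 16 (n_1 = 4)
R_2 = 24.5 (n_2 = 4)
R_3 = 50.5 (n_3 = 5)
Step 3: H = 12/(N(N+1)) * sum(R_i^2/n_i) - 3(N+1)
     = 12/(13*14) * (16^2/4 + 24.5^2/4 + 50.5^2/5) - 3*14
     = 0.065934 * 724.112 - 42
     = 5.743681.
Step 4: Ties present; correction factor C = 1 - 12/(13^3 - 13) = 0.994505. Corrected H = 5.743681 / 0.994505 = 5.775414.
Step 5: Under H0, H ~ chi^2(2); p-value = 0.055704.
Step 6: alpha = 0.05. fail to reject H0.

H = 5.7754, df = 2, p = 0.055704, fail to reject H0.


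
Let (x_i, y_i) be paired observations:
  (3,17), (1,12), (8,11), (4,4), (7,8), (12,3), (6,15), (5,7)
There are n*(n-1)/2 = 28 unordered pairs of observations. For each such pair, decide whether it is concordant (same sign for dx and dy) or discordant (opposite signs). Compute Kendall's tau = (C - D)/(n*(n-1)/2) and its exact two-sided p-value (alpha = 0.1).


Step 1: Enumerate the 28 unordered pairs (i,j) with i<j and classify each by sign(x_j-x_i) * sign(y_j-y_i).
  (1,2):dx=-2,dy=-5->C; (1,3):dx=+5,dy=-6->D; (1,4):dx=+1,dy=-13->D; (1,5):dx=+4,dy=-9->D
  (1,6):dx=+9,dy=-14->D; (1,7):dx=+3,dy=-2->D; (1,8):dx=+2,dy=-10->D; (2,3):dx=+7,dy=-1->D
  (2,4):dx=+3,dy=-8->D; (2,5):dx=+6,dy=-4->D; (2,6):dx=+11,dy=-9->D; (2,7):dx=+5,dy=+3->C
  (2,8):dx=+4,dy=-5->D; (3,4):dx=-4,dy=-7->C; (3,5):dx=-1,dy=-3->C; (3,6):dx=+4,dy=-8->D
  (3,7):dx=-2,dy=+4->D; (3,8):dx=-3,dy=-4->C; (4,5):dx=+3,dy=+4->C; (4,6):dx=+8,dy=-1->D
  (4,7):dx=+2,dy=+11->C; (4,8):dx=+1,dy=+3->C; (5,6):dx=+5,dy=-5->D; (5,7):dx=-1,dy=+7->D
  (5,8):dx=-2,dy=-1->C; (6,7):dx=-6,dy=+12->D; (6,8):dx=-7,dy=+4->D; (7,8):dx=-1,dy=-8->C
Step 2: C = 10, D = 18, total pairs = 28.
Step 3: tau = (C - D)/(n(n-1)/2) = (10 - 18)/28 = -0.285714.
Step 4: Exact two-sided p-value (enumerate n! = 40320 permutations of y under H0): p = 0.398760.
Step 5: alpha = 0.1. fail to reject H0.

tau_b = -0.2857 (C=10, D=18), p = 0.398760, fail to reject H0.


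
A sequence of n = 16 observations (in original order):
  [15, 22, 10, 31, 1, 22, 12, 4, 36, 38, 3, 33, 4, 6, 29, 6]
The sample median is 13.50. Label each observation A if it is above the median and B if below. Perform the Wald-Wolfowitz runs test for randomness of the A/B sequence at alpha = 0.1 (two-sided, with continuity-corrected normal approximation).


Step 1: Compute median = 13.50; label A = above, B = below.
Labels in order: AABABABBAABABBAB  (n_A = 8, n_B = 8)
Step 2: Count runs R = 12.
Step 3: Under H0 (random ordering), E[R] = 2*n_A*n_B/(n_A+n_B) + 1 = 2*8*8/16 + 1 = 9.0000.
        Var[R] = 2*n_A*n_B*(2*n_A*n_B - n_A - n_B) / ((n_A+n_B)^2 * (n_A+n_B-1)) = 14336/3840 = 3.7333.
        SD[R] = 1.9322.
Step 4: Continuity-corrected z = (R - 0.5 - E[R]) / SD[R] = (12 - 0.5 - 9.0000) / 1.9322 = 1.2939.
Step 5: Two-sided p-value via normal approximation = 2*(1 - Phi(|z|)) = 0.195709.
Step 6: alpha = 0.1. fail to reject H0.

R = 12, z = 1.2939, p = 0.195709, fail to reject H0.


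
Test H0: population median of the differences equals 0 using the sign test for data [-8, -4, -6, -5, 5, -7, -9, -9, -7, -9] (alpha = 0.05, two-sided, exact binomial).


Step 1: Discard zero differences. Original n = 10; n_eff = number of nonzero differences = 10.
Nonzero differences (with sign): -8, -4, -6, -5, +5, -7, -9, -9, -7, -9
Step 2: Count signs: positive = 1, negative = 9.
Step 3: Under H0: P(positive) = 0.5, so the number of positives S ~ Bin(10, 0.5).
Step 4: Two-sided exact p-value = sum of Bin(10,0.5) probabilities at or below the observed probability = 0.021484.
Step 5: alpha = 0.05. reject H0.

n_eff = 10, pos = 1, neg = 9, p = 0.021484, reject H0.


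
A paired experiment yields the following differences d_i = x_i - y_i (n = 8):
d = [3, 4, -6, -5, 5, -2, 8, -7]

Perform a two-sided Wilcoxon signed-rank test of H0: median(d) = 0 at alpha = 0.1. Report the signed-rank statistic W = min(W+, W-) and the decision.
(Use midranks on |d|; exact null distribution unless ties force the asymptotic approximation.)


Step 1: Drop any zero differences (none here) and take |d_i|.
|d| = [3, 4, 6, 5, 5, 2, 8, 7]
Step 2: Midrank |d_i| (ties get averaged ranks).
ranks: |3|->2, |4|->3, |6|->6, |5|->4.5, |5|->4.5, |2|->1, |8|->8, |7|->7
Step 3: Attach original signs; sum ranks with positive sign and with negative sign.
W+ = 2 + 3 + 4.5 + 8 = 17.5
W- = 6 + 4.5 + 1 + 7 = 18.5
(Check: W+ + W- = 36 should equal n(n+1)/2 = 36.)
Step 4: Test statistic W = min(W+, W-) = 17.5.
Step 5: Ties in |d|, so use the tie-corrected normal approximation.
        E[W] = n(n+1)/4 = 8*9/4 = 18.
        Tie groups: |d|=5 (t=2); sum(t^3 - t) = 6.
        Var[W] = n(n+1)(2n+1)/24 - sum(t^3-t)/48 = 1224/24 - 6/48 = 50.875.
        z = (W - E[W]) / sqrt(Var[W]) = (17.5 - 18) / 7.1327 = -0.0701.
        Two-sided p = 2*Phi(z) = 0.944114.
Step 6: alpha = 0.1. fail to reject H0.

W+ = 17.5, W- = 18.5, W = min = 17.5, p = 0.944114, fail to reject H0.
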